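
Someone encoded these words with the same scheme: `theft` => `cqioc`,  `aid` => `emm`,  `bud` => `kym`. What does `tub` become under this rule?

The shift depends on letter class: consonant t→c is +9, but vowel e→i is +4. Vowels shift forward by 4 and consonants shift forward by 9.
On tub: t(cons)+9=c, u(vowel)+4=y, b(cons)+9=k.

cyk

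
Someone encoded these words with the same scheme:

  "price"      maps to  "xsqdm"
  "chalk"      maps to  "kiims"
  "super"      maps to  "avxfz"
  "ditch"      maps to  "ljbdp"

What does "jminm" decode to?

Shifts by position in price: pos 0: p→x (+8), pos 1: r→s (+1), pos 2: i→q (+8), pos 3: c→d (+1) — repeating every 2. It's a Vigenère-style cipher with numeric key [8,1]: position i shifts by key[i mod 2].
Undoing it on jminm: j−8=b, m−1=l, i−8=a, n−1=m, m−8=e.

blame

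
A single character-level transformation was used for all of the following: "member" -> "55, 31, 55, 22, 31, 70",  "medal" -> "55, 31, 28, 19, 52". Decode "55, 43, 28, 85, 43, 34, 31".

m(#13)→55 and e(#5)→31: differences scale by 3, so n = 3·pos + 16. The formula is n = 3×(alphabet index, a=1) + 16.
Undoing it on 55, 43, 28, 85, 43, 34, 31: 55→(55−16)÷3=13=m, 43→(43−16)÷3=9=i, 28→(28−16)÷3=4=d, 85→(85−16)÷3=23=w, 43→(43−16)÷3=9=i, 34→(34−16)÷3=6=f, 31→(31−16)÷3=5=e.

midwife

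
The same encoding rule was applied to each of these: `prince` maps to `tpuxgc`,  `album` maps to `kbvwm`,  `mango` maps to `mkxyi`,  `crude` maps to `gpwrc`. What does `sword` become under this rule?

asipr

p(15)→t(19) and r(17)→p(15) fit y≡11x+10 (mod 26); the inverse of 11 mod 26 is 19. Each letter's alphabet position (a=0..z=25) is mapped through 11·x+10 mod 26 — an affine cipher.
Applying it to sword: s(18)→11·18+10≡0=a; w(22)→11·22+10≡18=s; o(14)→11·14+10≡8=i; r(17)→11·17+10≡15=p; d(3)→11·3+10≡17=r (all mod 26).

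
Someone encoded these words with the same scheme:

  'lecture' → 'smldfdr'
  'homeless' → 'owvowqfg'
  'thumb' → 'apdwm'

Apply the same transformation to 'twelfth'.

aenvqfu

In lecture: l→s is +7, e→m is +8, c→l is +9, t→d is +10 — the shift increases by 1 each position. Letter i (0-indexed) is shifted by i+7, so successive shifts are 7, 8, 9, ….
For twelfth: t+7=a, w+8=e, e+9=n, l+10=v, f+11=q, t+12=f, h+13=u.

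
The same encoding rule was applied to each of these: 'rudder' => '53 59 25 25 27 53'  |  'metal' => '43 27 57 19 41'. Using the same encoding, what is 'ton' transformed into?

57 47 45

r(#18)→53 and u(#21)→59: differences scale by 2, so n = 2·pos + 17. Each letter becomes 2×(its alphabet position, a=1..z=26) + 17.
On ton: t=20→57, o=15→47, n=14→45.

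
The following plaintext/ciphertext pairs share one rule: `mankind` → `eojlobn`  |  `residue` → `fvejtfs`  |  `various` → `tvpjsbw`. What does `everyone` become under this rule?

The word is reversed, then every letter is shifted forward by 1.
On everyone: reverse → enoyreve; then shift: e+1=f, n+1=o, o+1=p, y+1=z, r+1=s, e+1=f, v+1=w, e+1=f.

fopzsfwf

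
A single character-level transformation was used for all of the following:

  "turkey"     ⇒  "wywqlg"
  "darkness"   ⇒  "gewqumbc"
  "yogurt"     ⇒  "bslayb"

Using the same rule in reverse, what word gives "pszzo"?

In turkey: t→w is +3, u→y is +4, r→w is +5, k→q is +6 — the shift increases by 1 each position. Each letter shifts forward by (position + 3), i.e. 3, 4, 5, … — the shift grows by one for each successive letter.
Reversing it on pszzo: p−3=m, s−4=o, z−5=u, z−6=t, o−7=h.

mouth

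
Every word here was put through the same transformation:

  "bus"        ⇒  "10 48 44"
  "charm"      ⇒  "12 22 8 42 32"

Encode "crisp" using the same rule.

b(#2)→10 and u(#21)→48: differences scale by 2, so n = 2·pos + 6. The formula is n = 2×(alphabet index, a=1) + 6.
Applying it to crisp: c=3→12, r=18→42, i=9→24, s=19→44, p=16→38.

12 42 24 44 38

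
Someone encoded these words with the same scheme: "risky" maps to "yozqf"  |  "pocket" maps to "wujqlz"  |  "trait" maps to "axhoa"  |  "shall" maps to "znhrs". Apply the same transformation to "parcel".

Shifts by position in risky: pos 0: r→y (+7), pos 1: i→o (+6), pos 2: s→z (+7), pos 3: k→q (+6) — repeating every 2. The shifts repeat in a cycle of length 2: positions 0,1,… shift by +7, +6, then the pattern repeats.
For parcel: p+7=w, a+6=g, r+7=y, c+6=i, e+7=l, l+6=r.

wgyilr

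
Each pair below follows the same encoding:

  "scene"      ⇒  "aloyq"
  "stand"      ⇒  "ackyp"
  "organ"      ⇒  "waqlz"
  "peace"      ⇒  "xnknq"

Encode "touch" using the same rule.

Letter i (0-indexed) is shifted by i+8, so successive shifts are 8, 9, 10, ….
On touch: t+8=b, o+9=x, u+10=e, c+11=n, h+12=t.

bxent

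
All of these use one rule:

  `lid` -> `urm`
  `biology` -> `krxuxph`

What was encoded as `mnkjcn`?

debate

Compare letters: l→u is +9, i→r is +9, d→m is +9 — a constant shift. It's a constant shift of +9 (ROT9).
Reversing it on mnkjcn: m−9=d, n−9=e, k−9=b, j−9=a, c−9=t, n−9=e.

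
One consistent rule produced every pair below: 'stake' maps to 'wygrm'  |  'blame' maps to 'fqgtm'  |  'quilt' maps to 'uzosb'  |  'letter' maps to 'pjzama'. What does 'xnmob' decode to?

tight

In stake: s→w is +4, t→y is +5, a→g is +6, k→r is +7 — the shift increases by 1 each position. The shift increases by 1 at each position, starting from +4: 4, 5, 6, ….
Decoding xnmob: x−4=t, n−5=i, m−6=g, o−7=h, b−8=t.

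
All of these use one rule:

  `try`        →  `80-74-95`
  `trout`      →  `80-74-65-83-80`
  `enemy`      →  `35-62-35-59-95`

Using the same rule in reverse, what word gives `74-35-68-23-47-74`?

repair

t(#20)→80 and r(#18)→74: differences scale by 3, so n = 3·pos + 20. Each letter becomes 3×(its alphabet position, a=1..z=26) + 20.
Decoding 74-35-68-23-47-74: 74→(74−20)÷3=18=r, 35→(35−20)÷3=5=e, 68→(68−20)÷3=16=p, 23→(23−20)÷3=1=a, 47→(47−20)÷3=9=i, 74→(74−20)÷3=18=r.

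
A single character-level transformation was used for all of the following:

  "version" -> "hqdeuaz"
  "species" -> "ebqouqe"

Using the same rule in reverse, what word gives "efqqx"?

steel

Compare letters: v→h is +12, e→q is +12, r→d is +12 — a constant shift. It's a constant shift of +12 (ROT12).
Undoing it on efqqx: e−12=s, f−12=t, q−12=e, q−12=e, x−12=l.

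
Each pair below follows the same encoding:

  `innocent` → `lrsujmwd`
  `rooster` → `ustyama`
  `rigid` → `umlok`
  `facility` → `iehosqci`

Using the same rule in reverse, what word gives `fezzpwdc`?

cautious

Letter i (0-indexed) is shifted by i+3, so successive shifts are 3, 4, 5, ….
Undoing it on fezzpwdc: f−3=c, e−4=a, z−5=u, z−6=t, p−7=i, w−8=o, d−9=u, c−10=s.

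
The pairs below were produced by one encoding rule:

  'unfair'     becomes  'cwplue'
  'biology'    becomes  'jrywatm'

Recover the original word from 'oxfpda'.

In unfair: u→c is +8, n→w is +9, f→p is +10, a→l is +11 — the shift increases by 1 each position. The shift increases by 1 at each position, starting from +8: 8, 9, 10, ….
Reversing it on oxfpda: o−8=g, x−9=o, f−10=v, p−11=e, d−12=r, a−13=n.

govern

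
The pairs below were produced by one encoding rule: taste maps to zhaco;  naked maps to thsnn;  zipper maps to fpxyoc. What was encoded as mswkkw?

In taste: t→z is +6, a→h is +7, s→a is +8, t→c is +9 — the shift increases by 1 each position. Letter i (0-indexed) is shifted by i+6, so successive shifts are 6, 7, 8, ….
Reversing it on mswkkw: m−6=g, s−7=l, w−8=o, k−9=b, k−10=a, w−11=l.

global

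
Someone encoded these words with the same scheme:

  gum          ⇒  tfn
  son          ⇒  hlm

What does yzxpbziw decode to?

Each pair mirrors across the alphabet (g↔t, u↔f, m↔n): positions sum to 25. Each letter is replaced by its mirror in the alphabet: a↔z, b↔y, c↔x, and so on (the Atbash cipher).
Decoding yzxpbziw: y↔b, z↔a, x↔c, p↔k, b↔y, z↔a, i↔r, w↔d.

backyard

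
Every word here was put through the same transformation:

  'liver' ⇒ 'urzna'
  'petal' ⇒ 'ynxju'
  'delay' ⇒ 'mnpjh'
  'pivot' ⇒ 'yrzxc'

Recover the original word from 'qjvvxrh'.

harmony

Shifts by position in liver: pos 0: l→u (+9), pos 1: i→r (+9), pos 2: v→z (+4), pos 3: e→n (+9), pos 4: r→a (+9) — repeating every 3. The shifts repeat in a cycle of length 3: positions 0,1,… shift by +9, +9, +4, then the pattern repeats.
Reversing it on qjvvxrh: q−9=h, j−9=a, v−4=r, v−9=m, x−9=o, r−4=n, h−9=y.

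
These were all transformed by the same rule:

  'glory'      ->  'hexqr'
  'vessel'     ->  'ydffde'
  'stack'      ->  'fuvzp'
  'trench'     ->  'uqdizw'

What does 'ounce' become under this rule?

xjizd

g(6)→h(7) and l(11)→e(4) fit y≡15x+21 (mod 26); the inverse of 15 mod 26 is 7. Each letter's alphabet position (a=0..z=25) is mapped through 15·x+21 mod 26 — an affine cipher.
On ounce: o(14)→15·14+21≡23=x; u(20)→15·20+21≡9=j; n(13)→15·13+21≡8=i; c(2)→15·2+21≡25=z; e(4)→15·4+21≡3=d (all mod 26).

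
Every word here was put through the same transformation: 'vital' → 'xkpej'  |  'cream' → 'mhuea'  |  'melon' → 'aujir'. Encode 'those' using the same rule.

v(21)→x(23) and i(8)→k(10) fit y≡17x+4 (mod 26); the inverse of 17 mod 26 is 23. This is an affine cipher: with a=0,…,z=25, each position x becomes (17x+4) mod 26.
On those: t(19)→17·19+4≡15=p; h(7)→17·7+4≡19=t; o(14)→17·14+4≡8=i; s(18)→17·18+4≡24=y; e(4)→17·4+4≡20=u (all mod 26).

ptiyu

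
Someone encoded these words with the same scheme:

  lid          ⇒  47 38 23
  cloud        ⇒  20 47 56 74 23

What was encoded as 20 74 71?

l(#12)→47 and i(#9)→38: differences scale by 3, so n = 3·pos + 11. Each letter becomes 3×(its alphabet position, a=1..z=26) + 11.
Reversing it on 20 74 71: 20→(20−11)÷3=3=c, 74→(74−11)÷3=21=u, 71→(71−11)÷3=20=t.

cut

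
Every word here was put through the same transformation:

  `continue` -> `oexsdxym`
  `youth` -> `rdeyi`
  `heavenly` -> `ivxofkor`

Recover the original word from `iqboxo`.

energy

Two steps: reverse the string, then apply a Caesar shift of +10.
Decoding iqboxo: shift back: i−10=y, q−10=g, b−10=r, o−10=e, x−10=n, o−10=e → ygrene; then reverse → energy.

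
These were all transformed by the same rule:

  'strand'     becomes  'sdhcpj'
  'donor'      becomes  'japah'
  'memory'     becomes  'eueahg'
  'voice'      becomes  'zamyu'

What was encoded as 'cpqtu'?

angle

s(18)→s(18) and t(19)→d(3) fit y≡11x+2 (mod 26); the inverse of 11 mod 26 is 19. Each letter's alphabet position (a=0..z=25) is mapped through 11·x+2 mod 26 — an affine cipher.
Decoding cpqtu: c(2)→19·(2−2)≡0=a; p(15)→19·(15−2)≡13=n; q(16)→19·(16−2)≡6=g; t(19)→19·(19−2)≡11=l; u(20)→19·(20−2)≡4=e (all mod 26).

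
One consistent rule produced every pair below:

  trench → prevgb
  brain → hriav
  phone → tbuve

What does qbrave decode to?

shrine

t(19)→p(15) and r(17)→r(17) fit y≡25x+8 (mod 26); the inverse of 25 mod 26 is 25. Treating letters as 0–25, the rule is x ↦ 25x + 8 (mod 26).
Decoding qbrave: q(16)→25·(16−8)≡18=s; b(1)→25·(1−8)≡7=h; r(17)→25·(17−8)≡17=r; a(0)→25·(0−8)≡8=i; v(21)→25·(21−8)≡13=n; e(4)→25·(4−8)≡4=e (all mod 26).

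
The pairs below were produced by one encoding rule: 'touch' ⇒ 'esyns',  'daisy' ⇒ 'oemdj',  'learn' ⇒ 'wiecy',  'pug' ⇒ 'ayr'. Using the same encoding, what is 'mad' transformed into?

xeo

The shift depends on letter class: consonant t→e is +11, but vowel o→s is +4. Two shifts are in play — +4 for a/e/i/o/u, +11 for every other letter.
On mad: m(cons)+11=x, a(vowel)+4=e, d(cons)+11=o.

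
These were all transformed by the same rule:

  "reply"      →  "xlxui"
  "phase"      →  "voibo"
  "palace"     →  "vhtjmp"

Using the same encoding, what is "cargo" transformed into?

ihzpy

In reply: r→x is +6, e→l is +7, p→x is +8, l→u is +9 — the shift increases by 1 each position. Each letter shifts forward by (position + 6), i.e. 6, 7, 8, … — the shift grows by one for each successive letter.
Applying it to cargo: c+6=i, a+7=h, r+8=z, g+9=p, o+10=y.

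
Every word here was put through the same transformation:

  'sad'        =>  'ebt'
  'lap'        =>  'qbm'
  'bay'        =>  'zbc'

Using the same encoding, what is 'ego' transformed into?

The output letters match the input read backwards, each shifted +1: sad reversed is das. Two steps: reverse the string, then apply a Caesar shift of +1.
For ego: reverse → oge; then shift: o+1=p, g+1=h, e+1=f.

phf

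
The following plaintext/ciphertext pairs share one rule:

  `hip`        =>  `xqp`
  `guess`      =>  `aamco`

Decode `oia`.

The output letters match the input read backwards, each shifted +8: hip reversed is pih. Two steps: reverse the string, then apply a Caesar shift of +8.
Undoing it on oia: shift back: o−8=g, i−8=a, a−8=s → gas; then reverse → sag.

sag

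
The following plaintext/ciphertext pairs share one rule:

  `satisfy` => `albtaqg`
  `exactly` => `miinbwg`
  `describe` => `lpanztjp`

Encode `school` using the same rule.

Shifts by position in satisfy: pos 0: s→a (+8), pos 1: a→l (+11), pos 2: t→b (+8), pos 3: i→t (+11) — repeating every 2. A repeating key of period 2 is used — shifts +8, +11 over and over.
On school: s+8=a, c+11=n, h+8=p, o+11=z, o+8=w, l+11=w.

anpzww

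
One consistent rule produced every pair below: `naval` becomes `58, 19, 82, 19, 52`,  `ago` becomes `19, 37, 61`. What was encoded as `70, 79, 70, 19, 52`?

With a=1..z=26, the number is 3·pos + 16.
Reversing it on 70, 79, 70, 19, 52: 70→(70−16)÷3=18=r, 79→(79−16)÷3=21=u, 70→(70−16)÷3=18=r, 19→(19−16)÷3=1=a, 52→(52−16)÷3=12=l.

rural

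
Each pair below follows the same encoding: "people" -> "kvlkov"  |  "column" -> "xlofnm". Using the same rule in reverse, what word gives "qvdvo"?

jewel

Each pair mirrors across the alphabet (p↔k, e↔v, o↔l): positions sum to 25. This is the alphabet-reversal cipher (Atbash): a becomes z, b becomes y, etc.
Reversing it on qvdvo: q↔j, v↔e, d↔w, v↔e, o↔l.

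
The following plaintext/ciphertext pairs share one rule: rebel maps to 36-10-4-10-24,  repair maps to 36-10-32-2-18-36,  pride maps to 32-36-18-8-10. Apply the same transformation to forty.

12-30-36-40-50

r(#18)→36 and e(#5)→10: differences scale by 2, so n = 2·pos + 0. Each letter becomes 2×(its alphabet position, a=1..z=26).
Applying it to forty: f=6→12, o=15→30, r=18→36, t=20→40, y=25→50.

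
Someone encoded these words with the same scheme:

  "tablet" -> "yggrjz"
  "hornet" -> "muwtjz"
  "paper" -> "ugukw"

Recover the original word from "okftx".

jeans

The shifts repeat in a cycle of length 2: positions 0,1,… shift by +5, +6, then the pattern repeats.
Reversing it on okftx: o−5=j, k−6=e, f−5=a, t−6=n, x−5=s.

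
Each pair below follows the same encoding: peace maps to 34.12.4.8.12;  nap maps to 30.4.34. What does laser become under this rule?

26.4.40.12.38

With a=1..z=26, the number is 2·pos + 2.
Applying it to laser: l=12→26, a=1→4, s=19→40, e=5→12, r=18→38.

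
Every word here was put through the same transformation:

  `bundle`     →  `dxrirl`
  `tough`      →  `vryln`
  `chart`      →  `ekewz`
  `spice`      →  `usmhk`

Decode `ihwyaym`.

In bundle: b→d is +2, u→x is +3, n→r is +4, d→i is +5 — the shift increases by 1 each position. The shift increases by 1 at each position, starting from +2: 2, 3, 4, ….
Reversing it on ihwyaym: i−2=g, h−3=e, w−4=s, y−5=t, a−6=u, y−7=r, m−8=e.

gesture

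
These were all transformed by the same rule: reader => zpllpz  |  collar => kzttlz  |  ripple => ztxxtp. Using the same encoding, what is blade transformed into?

jtllp

The shift depends on letter class: consonant r→z is +8, but vowel e→p is +11. The rule splits by letter class: vowels +11, consonants +8.
For blade: b(cons)+8=j, l(cons)+8=t, a(vowel)+11=l, d(cons)+8=l, e(vowel)+11=p.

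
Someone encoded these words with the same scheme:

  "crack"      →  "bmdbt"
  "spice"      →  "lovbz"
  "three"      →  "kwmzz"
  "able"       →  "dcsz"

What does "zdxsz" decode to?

eagle

c(2)→b(1) and r(17)→m(12) fit y≡25x+3 (mod 26); the inverse of 25 mod 26 is 25. Each letter's alphabet position (a=0..z=25) is mapped through 25·x+3 mod 26 — an affine cipher.
Undoing it on zdxsz: z(25)→25·(25−3)≡4=e; d(3)→25·(3−3)≡0=a; x(23)→25·(23−3)≡6=g; s(18)→25·(18−3)≡11=l; z(25)→25·(25−3)≡4=e (all mod 26).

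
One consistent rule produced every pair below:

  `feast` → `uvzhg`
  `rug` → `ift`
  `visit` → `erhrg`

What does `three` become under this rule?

Letters are reflected about the middle of the alphabet (position → 25−position): Atbash.
On three: t↔g, h↔s, r↔i, e↔v, e↔v.

gsivv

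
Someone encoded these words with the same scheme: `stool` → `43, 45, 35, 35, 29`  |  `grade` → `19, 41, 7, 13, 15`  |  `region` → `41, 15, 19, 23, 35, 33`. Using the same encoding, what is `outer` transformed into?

35, 47, 45, 15, 41

s(#19)→43 and t(#20)→45: differences scale by 2, so n = 2·pos + 5. The formula is n = 2×(alphabet index, a=1) + 5.
Applying it to outer: o=15→35, u=21→47, t=20→45, e=5→15, r=18→41.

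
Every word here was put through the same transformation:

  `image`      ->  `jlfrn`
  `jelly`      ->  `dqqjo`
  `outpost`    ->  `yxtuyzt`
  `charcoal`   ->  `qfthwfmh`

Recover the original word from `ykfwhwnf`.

The output letters match the input read backwards, each shifted +5: image reversed is egami. Read the word backwards and shift each letter +5.
Decoding ykfwhwnf: shift back: y−5=t, k−5=f, f−5=a, w−5=r, h−5=c, w−5=r, n−5=i, f−5=a → tfarcria; then reverse → aircraft.

aircraft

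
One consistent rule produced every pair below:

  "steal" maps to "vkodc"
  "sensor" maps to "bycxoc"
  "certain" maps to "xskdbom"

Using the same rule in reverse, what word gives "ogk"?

awe

The output letters match the input read backwards, each shifted +10: steal reversed is laets. Two steps: reverse the string, then apply a Caesar shift of +10.
Decoding ogk: shift back: o−10=e, g−10=w, k−10=a → ewa; then reverse → awe.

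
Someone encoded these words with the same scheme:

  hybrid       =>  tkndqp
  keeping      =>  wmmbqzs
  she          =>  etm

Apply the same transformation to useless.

The shift depends on letter class: consonant h→t is +12, but vowel i→q is +8. Two shifts are in play — +8 for a/e/i/o/u, +12 for every other letter.
Applying it to useless: u(vowel)+8=c, s(cons)+12=e, e(vowel)+8=m, l(cons)+12=x, e(vowel)+8=m, s(cons)+12=e, s(cons)+12=e.

cemxmee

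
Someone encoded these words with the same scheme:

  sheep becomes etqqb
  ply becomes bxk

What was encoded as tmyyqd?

Compare letters: s→e is +12, h→t is +12, e→q is +12 — a constant shift. Each letter is shifted forward by 12 in the alphabet (a Caesar shift of +12).
Decoding tmyyqd: t−12=h, m−12=a, y−12=m, y−12=m, q−12=e, d−12=r.

hammer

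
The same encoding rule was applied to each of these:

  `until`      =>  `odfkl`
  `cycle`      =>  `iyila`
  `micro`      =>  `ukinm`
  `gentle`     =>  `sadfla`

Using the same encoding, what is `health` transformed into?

This is an affine cipher: with a=0,…,z=25, each position x becomes (9x+16) mod 26.
Applying it to health: h(7)→9·7+16≡1=b; e(4)→9·4+16≡0=a; a(0)→9·0+16≡16=q; l(11)→9·11+16≡11=l; t(19)→9·19+16≡5=f; h(7)→9·7+16≡1=b (all mod 26).

baqlfb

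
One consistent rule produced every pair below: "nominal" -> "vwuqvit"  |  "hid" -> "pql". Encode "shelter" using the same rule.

apmtbmz

Compare letters: n→v is +8, o→w is +8, m→u is +8 — a constant shift. Each letter is shifted forward by 8 in the alphabet (a Caesar shift of +8).
Applying it to shelter: s+8=a, h+8=p, e+8=m, l+8=t, t+8=b, e+8=m, r+8=z.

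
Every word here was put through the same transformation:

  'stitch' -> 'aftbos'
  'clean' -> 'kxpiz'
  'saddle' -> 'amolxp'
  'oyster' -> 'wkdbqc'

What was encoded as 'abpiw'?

Shifts by position in stitch: pos 0: s→a (+8), pos 1: t→f (+12), pos 2: i→t (+11), pos 3: t→b (+8), pos 4: c→o (+12), pos 5: h→s (+11) — repeating every 3. It's a Vigenère-style cipher with numeric key [8,12,11]: position i shifts by key[i mod 3].
Decoding abpiw: a−8=s, b−12=p, p−11=e, i−8=a, w−12=k.

speak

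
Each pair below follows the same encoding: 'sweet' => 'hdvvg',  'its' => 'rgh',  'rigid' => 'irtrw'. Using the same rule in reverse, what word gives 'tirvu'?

grief

Each pair mirrors across the alphabet (s↔h, w↔d, e↔v): positions sum to 25. Each letter is replaced by its mirror in the alphabet: a↔z, b↔y, c↔x, and so on (the Atbash cipher).
Decoding tirvu: t↔g, i↔r, r↔i, v↔e, u↔f.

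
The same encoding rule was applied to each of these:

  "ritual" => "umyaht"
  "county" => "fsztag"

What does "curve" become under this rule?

fywbl

In ritual: r→u is +3, i→m is +4, t→y is +5, u→a is +6 — the shift increases by 1 each position. Letter i (0-indexed) is shifted by i+3, so successive shifts are 3, 4, 5, ….
Applying it to curve: c+3=f, u+4=y, r+5=w, v+6=b, e+7=l.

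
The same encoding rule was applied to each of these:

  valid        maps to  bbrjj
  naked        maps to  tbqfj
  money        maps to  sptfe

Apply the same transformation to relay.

Shifts by position in valid: pos 0: v→b (+6), pos 1: a→b (+1), pos 2: l→r (+6), pos 3: i→j (+1) — repeating every 2. It's a Vigenère-style cipher with numeric key [6,1]: position i shifts by key[i mod 2].
For relay: r+6=x, e+1=f, l+6=r, a+1=b, y+6=e.

xfrbe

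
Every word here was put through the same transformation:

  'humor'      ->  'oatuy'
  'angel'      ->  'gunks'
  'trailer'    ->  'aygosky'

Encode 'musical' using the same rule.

tazojgs

The shift depends on letter class: consonant h→o is +7, but vowel u→a is +6. Vowels shift forward by 6 and consonants shift forward by 7.
For musical: m(cons)+7=t, u(vowel)+6=a, s(cons)+7=z, i(vowel)+6=o, c(cons)+7=j, a(vowel)+6=g, l(cons)+7=s.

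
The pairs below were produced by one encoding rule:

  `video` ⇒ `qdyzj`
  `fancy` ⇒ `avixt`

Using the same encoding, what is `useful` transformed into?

This is a Caesar cipher with shift 21.
For useful: u+21=p, s+21=n, e+21=z, f+21=a, u+21=p, l+21=g.

pnzapg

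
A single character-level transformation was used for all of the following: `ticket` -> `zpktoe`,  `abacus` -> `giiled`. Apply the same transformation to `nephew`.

In ticket: t→z is +6, i→p is +7, c→k is +8, k→t is +9 — the shift increases by 1 each position. Letter i (0-indexed) is shifted by i+6, so successive shifts are 6, 7, 8, ….
For nephew: n+6=t, e+7=l, p+8=x, h+9=q, e+10=o, w+11=h.

tlxqoh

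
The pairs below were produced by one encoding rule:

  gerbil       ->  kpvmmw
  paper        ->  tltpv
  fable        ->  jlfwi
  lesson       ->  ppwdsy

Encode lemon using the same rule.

ppqzr

Shifts by position in gerbil: pos 0: g→k (+4), pos 1: e→p (+11), pos 2: r→v (+4), pos 3: b→m (+11) — repeating every 2. A repeating key of period 2 is used — shifts +4, +11 over and over.
For lemon: l+4=p, e+11=p, m+4=q, o+11=z, n+4=r.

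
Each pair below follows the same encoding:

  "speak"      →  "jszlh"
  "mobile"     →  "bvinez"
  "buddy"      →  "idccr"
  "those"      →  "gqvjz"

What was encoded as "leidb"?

album

s(18)→j(9) and p(15)→s(18) fit y≡23x+11 (mod 26); the inverse of 23 mod 26 is 17. Each letter's alphabet position (a=0..z=25) is mapped through 23·x+11 mod 26 — an affine cipher.
Undoing it on leidb: l(11)→17·(11−11)≡0=a; e(4)→17·(4−11)≡11=l; i(8)→17·(8−11)≡1=b; d(3)→17·(3−11)≡20=u; b(1)→17·(1−11)≡12=m (all mod 26).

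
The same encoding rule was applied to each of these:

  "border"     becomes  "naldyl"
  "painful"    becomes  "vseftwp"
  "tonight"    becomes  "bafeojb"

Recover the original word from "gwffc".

This is an affine cipher: with a=0,…,z=25, each position x becomes (21x+18) mod 26.
Decoding gwffc: g(6)→5·(6−18)≡18=s; w(22)→5·(22−18)≡20=u; f(5)→5·(5−18)≡13=n; f(5)→5·(5−18)≡13=n; c(2)→5·(2−18)≡24=y (all mod 26).

sunny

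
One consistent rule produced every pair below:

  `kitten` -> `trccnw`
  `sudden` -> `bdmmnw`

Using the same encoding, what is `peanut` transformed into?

ynjwdc

This is a Caesar cipher with shift 9.
Applying it to peanut: p+9=y, e+9=n, a+9=j, n+9=w, u+9=d, t+9=c.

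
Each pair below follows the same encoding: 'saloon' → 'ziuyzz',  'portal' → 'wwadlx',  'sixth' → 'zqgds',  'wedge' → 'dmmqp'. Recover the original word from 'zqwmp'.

since

Letter i (0-indexed) is shifted by i+7, so successive shifts are 7, 8, 9, ….
Undoing it on zqwmp: z−7=s, q−8=i, w−9=n, m−10=c, p−11=e.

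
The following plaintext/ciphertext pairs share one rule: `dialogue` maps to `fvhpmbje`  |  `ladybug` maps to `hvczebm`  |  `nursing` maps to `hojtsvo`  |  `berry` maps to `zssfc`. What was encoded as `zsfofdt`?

scenery

The output letters match the input read backwards, each shifted +1: dialogue reversed is eugolaid. Read the word backwards and shift each letter +1.
Undoing it on zsfofdt: shift back: z−1=y, s−1=r, f−1=e, o−1=n, f−1=e, d−1=c, t−1=s → yrenecs; then reverse → scenery.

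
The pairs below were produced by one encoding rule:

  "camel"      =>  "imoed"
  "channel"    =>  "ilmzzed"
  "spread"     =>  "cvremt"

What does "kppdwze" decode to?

offline

Each letter's alphabet position (a=0..z=25) is mapped through 11·x+12 mod 26 — an affine cipher.
Undoing it on kppdwze: k(10)→19·(10−12)≡14=o; p(15)→19·(15−12)≡5=f; p(15)→19·(15−12)≡5=f; d(3)→19·(3−12)≡11=l; w(22)→19·(22−12)≡8=i; z(25)→19·(25−12)≡13=n; e(4)→19·(4−12)≡4=e (all mod 26).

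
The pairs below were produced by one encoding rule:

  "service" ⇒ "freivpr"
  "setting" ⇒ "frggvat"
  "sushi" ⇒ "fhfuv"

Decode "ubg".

Compare letters: s→f is +13, e→r is +13, r→e is +13 — a constant shift. This is a Caesar cipher with shift 13.
Undoing it on ubg: u−13=h, b−13=o, g−13=t.

hot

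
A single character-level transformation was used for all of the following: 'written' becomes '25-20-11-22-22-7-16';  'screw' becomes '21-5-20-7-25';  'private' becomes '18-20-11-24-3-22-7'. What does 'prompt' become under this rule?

w is letter #23 and maps to 25: an offset of 2. Letters become their 1-based position plus 2 (so a→3, b→4, …).
Applying it to prompt: p=16→18, r=18→20, o=15→17, m=13→15, p=16→18, t=20→22.

18-20-17-15-18-22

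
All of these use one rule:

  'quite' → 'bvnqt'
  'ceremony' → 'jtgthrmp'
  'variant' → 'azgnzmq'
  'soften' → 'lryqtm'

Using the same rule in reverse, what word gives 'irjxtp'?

q(16)→b(1) and u(20)→v(21) fit y≡5x+25 (mod 26); the inverse of 5 mod 26 is 21. Treating letters as 0–25, the rule is x ↦ 5x + 25 (mod 26).
Undoing it on irjxtp: i(8)→21·(8−25)≡7=h; r(17)→21·(17−25)≡14=o; j(9)→21·(9−25)≡2=c; x(23)→21·(23−25)≡10=k; t(19)→21·(19−25)≡4=e; p(15)→21·(15−25)≡24=y (all mod 26).

hockey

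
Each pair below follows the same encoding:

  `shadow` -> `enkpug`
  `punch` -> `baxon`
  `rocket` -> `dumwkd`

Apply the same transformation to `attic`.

mzdui

Shifts by position in shadow: pos 0: s→e (+12), pos 1: h→n (+6), pos 2: a→k (+10), pos 3: d→p (+12), pos 4: o→u (+6), pos 5: w→g (+10) — repeating every 3. It's a Vigenère-style cipher with numeric key [12,6,10]: position i shifts by key[i mod 3].
For attic: a+12=m, t+6=z, t+10=d, i+12=u, c+6=i.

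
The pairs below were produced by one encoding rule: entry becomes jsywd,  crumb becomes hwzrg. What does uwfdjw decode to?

prayer

Compare letters: e→j is +5, n→s is +5, t→y is +5 — a constant shift. Each letter is shifted forward by 5 in the alphabet (a Caesar shift of +5).
Undoing it on uwfdjw: u−5=p, w−5=r, f−5=a, d−5=y, j−5=e, w−5=r.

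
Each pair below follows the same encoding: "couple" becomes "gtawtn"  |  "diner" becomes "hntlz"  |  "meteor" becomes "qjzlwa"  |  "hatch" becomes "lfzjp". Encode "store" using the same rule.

The shift increases by 1 at each position, starting from +4: 4, 5, 6, ….
For store: s+4=w, t+5=y, o+6=u, r+7=y, e+8=m.

wyuym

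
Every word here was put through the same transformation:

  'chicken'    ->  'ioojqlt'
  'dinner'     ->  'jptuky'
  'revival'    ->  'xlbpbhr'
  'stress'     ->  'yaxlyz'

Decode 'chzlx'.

Shifts by position in chicken: pos 0: c→i (+6), pos 1: h→o (+7), pos 2: i→o (+6), pos 3: c→j (+7) — repeating every 2. The shifts repeat in a cycle of length 2: positions 0,1,… shift by +6, +7, then the pattern repeats.
Undoing it on chzlx: c−6=w, h−7=a, z−6=t, l−7=e, x−6=r.

water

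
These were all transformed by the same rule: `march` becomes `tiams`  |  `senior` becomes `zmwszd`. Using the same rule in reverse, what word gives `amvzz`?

tempo

In march: m→t is +7, a→i is +8, r→a is +9, c→m is +10 — the shift increases by 1 each position. Each letter shifts forward by (position + 7), i.e. 7, 8, 9, … — the shift grows by one for each successive letter.
Undoing it on amvzz: a−7=t, m−8=e, v−9=m, z−10=p, z−11=o.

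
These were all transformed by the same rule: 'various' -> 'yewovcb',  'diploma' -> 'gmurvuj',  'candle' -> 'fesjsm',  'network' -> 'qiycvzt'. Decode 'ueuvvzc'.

rapport

In various: v→y is +3, a→e is +4, r→w is +5, i→o is +6 — the shift increases by 1 each position. Each letter shifts forward by (position + 3), i.e. 3, 4, 5, … — the shift grows by one for each successive letter.
Undoing it on ueuvvzc: u−3=r, e−4=a, u−5=p, v−6=p, v−7=o, z−8=r, c−9=t.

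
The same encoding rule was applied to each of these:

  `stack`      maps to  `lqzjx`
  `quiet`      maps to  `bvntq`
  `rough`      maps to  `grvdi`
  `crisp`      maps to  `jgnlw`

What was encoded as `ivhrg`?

This is an affine cipher: with a=0,…,z=25, each position x becomes (5x+25) mod 26.
Undoing it on ivhrg: i(8)→21·(8−25)≡7=h; v(21)→21·(21−25)≡20=u; h(7)→21·(7−25)≡12=m; r(17)→21·(17−25)≡14=o; g(6)→21·(6−25)≡17=r (all mod 26).

humor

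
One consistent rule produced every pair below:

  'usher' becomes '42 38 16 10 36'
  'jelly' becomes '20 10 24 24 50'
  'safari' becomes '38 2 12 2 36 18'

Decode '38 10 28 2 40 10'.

The formula is n = 2×(alphabet index, a=1).
Reversing it on 38 10 28 2 40 10: 38→(38−0)÷2=19=s, 10→(10−0)÷2=5=e, 28→(28−0)÷2=14=n, 2→(2−0)÷2=1=a, 40→(40−0)÷2=20=t, 10→(10−0)÷2=5=e.

senate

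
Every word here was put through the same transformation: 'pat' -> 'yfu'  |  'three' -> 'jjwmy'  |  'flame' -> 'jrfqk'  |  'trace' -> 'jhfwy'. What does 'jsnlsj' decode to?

engine

The output letters match the input read backwards, each shifted +5: pat reversed is tap. The word is reversed, then every letter is shifted forward by 5.
Undoing it on jsnlsj: shift back: j−5=e, s−5=n, n−5=i, l−5=g, s−5=n, j−5=e → enigne; then reverse → engine.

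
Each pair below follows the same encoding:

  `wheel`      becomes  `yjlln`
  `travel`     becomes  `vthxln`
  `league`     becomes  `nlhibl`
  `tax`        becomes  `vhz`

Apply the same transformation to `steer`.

Two shifts are in play — +7 for a/e/i/o/u, +2 for every other letter.
Applying it to steer: s(cons)+2=u, t(cons)+2=v, e(vowel)+7=l, e(vowel)+7=l, r(cons)+2=t.

uvllt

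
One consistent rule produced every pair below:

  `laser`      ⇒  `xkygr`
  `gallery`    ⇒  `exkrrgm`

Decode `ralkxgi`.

The output letters match the input read backwards, each shifted +6: laser reversed is resal. The word is reversed, then every letter is shifted forward by 6.
Reversing it on ralkxgi: shift back: r−6=l, a−6=u, l−6=f, k−6=e, x−6=r, g−6=a, i−6=c → luferac; then reverse → careful.

careful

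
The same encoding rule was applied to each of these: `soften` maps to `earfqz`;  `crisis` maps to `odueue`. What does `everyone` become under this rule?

qhqdkazq

Compare letters: s→e is +12, o→a is +12, f→r is +12 — a constant shift. This is a Caesar cipher with shift 12.
On everyone: e+12=q, v+12=h, e+12=q, r+12=d, y+12=k, o+12=a, n+12=z, e+12=q.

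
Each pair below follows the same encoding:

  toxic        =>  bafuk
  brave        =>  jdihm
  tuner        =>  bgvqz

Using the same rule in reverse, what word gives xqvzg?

penny

Shifts by position in toxic: pos 0: t→b (+8), pos 1: o→a (+12), pos 2: x→f (+8), pos 3: i→u (+12) — repeating every 2. A repeating key of period 2 is used — shifts +8, +12 over and over.
Undoing it on xqvzg: x−8=p, q−12=e, v−8=n, z−12=n, g−8=y.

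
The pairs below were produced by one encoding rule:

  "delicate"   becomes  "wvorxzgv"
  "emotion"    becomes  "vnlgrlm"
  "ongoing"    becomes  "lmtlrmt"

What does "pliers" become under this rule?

korvih

Each pair mirrors across the alphabet (d↔w, e↔v, l↔o): positions sum to 25. Each letter is replaced by its mirror in the alphabet: a↔z, b↔y, c↔x, and so on (the Atbash cipher).
Applying it to pliers: p↔k, l↔o, i↔r, e↔v, r↔i, s↔h.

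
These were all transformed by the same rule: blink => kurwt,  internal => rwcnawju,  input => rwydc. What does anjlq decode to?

reach

Compare letters: b→k is +9, l→u is +9, i→r is +9 — a constant shift. Each letter is shifted forward by 9 in the alphabet (a Caesar shift of +9).
Decoding anjlq: a−9=r, n−9=e, j−9=a, l−9=c, q−9=h.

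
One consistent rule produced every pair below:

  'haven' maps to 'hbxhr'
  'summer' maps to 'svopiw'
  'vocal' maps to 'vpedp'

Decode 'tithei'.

thread

In haven: h→h is +0, a→b is +1, v→x is +2, e→h is +3 — the shift increases by 1 each position. The shift increases by 1 at each position, starting from +0: 0, 1, 2, ….
Undoing it on tithei: t−0=t, i−1=h, t−2=r, h−3=e, e−4=a, i−5=d.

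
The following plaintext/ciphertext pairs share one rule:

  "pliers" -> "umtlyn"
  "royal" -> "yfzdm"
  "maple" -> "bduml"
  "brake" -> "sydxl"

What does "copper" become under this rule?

This is an affine cipher: with a=0,…,z=25, each position x becomes (15x+3) mod 26.
For copper: c(2)→15·2+3≡7=h; o(14)→15·14+3≡5=f; p(15)→15·15+3≡20=u; p(15)→15·15+3≡20=u; e(4)→15·4+3≡11=l; r(17)→15·17+3≡24=y (all mod 26).

hfuuly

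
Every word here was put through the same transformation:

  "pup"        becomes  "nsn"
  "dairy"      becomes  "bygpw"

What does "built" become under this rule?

Compare letters: p→n is +24, u→s is +24, p→n is +24 — a constant shift. It's a constant shift of +24 (ROT24).
For built: b+24=z, u+24=s, i+24=g, l+24=j, t+24=r.

zsgjr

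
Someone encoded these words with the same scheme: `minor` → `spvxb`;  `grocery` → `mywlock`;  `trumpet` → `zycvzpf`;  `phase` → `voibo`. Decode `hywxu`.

brook

In minor: m→s is +6, i→p is +7, n→v is +8, o→x is +9 — the shift increases by 1 each position. Letter i (0-indexed) is shifted by i+6, so successive shifts are 6, 7, 8, ….
Reversing it on hywxu: h−6=b, y−7=r, w−8=o, x−9=o, u−10=k.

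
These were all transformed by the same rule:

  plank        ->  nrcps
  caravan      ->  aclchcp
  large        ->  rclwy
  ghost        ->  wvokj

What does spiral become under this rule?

knulcr

This is an affine cipher: with a=0,…,z=25, each position x becomes (25x+2) mod 26.
On spiral: s(18)→25·18+2≡10=k; p(15)→25·15+2≡13=n; i(8)→25·8+2≡20=u; r(17)→25·17+2≡11=l; a(0)→25·0+2≡2=c; l(11)→25·11+2≡17=r (all mod 26).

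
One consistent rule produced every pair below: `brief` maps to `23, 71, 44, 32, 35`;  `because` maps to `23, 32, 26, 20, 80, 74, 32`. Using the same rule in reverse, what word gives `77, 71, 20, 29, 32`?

The formula is n = 3×(alphabet index, a=1) + 17.
Undoing it on 77, 71, 20, 29, 32: 77→(77−17)÷3=20=t, 71→(71−17)÷3=18=r, 20→(20−17)÷3=1=a, 29→(29−17)÷3=4=d, 32→(32−17)÷3=5=e.

trade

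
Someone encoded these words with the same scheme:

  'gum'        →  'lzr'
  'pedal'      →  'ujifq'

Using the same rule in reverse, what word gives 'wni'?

Compare letters: g→l is +5, u→z is +5, m→r is +5 — a constant shift. Every letter moves 5 places later in the alphabet, wrapping around z→a.
Reversing it on wni: w−5=r, n−5=i, i−5=d.

rid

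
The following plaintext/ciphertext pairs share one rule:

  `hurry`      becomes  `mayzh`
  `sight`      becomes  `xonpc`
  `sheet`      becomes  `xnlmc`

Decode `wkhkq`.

reach

Letter i (0-indexed) is shifted by i+5, so successive shifts are 5, 6, 7, ….
Decoding wkhkq: w−5=r, k−6=e, h−7=a, k−8=c, q−9=h.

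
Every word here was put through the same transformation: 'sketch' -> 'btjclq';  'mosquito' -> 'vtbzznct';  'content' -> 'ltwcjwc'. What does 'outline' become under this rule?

tzcunwj

The rule splits by letter class: vowels +5, consonants +9.
For outline: o(vowel)+5=t, u(vowel)+5=z, t(cons)+9=c, l(cons)+9=u, i(vowel)+5=n, n(cons)+9=w, e(vowel)+5=j.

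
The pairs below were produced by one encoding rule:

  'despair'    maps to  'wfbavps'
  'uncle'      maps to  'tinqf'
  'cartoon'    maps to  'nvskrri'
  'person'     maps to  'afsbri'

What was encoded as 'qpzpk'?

Treating letters as 0–25, the rule is x ↦ 9x + 21 (mod 26).
Decoding qpzpk: q(16)→3·(16−21)≡11=l; p(15)→3·(15−21)≡8=i; z(25)→3·(25−21)≡12=m; p(15)→3·(15−21)≡8=i; k(10)→3·(10−21)≡19=t (all mod 26).

limit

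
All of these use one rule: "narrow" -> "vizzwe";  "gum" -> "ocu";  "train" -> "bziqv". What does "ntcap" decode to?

flush

Compare letters: n→v is +8, a→i is +8, r→z is +8 — a constant shift. Every letter moves 8 places later in the alphabet, wrapping around z→a.
Reversing it on ntcap: n−8=f, t−8=l, c−8=u, a−8=s, p−8=h.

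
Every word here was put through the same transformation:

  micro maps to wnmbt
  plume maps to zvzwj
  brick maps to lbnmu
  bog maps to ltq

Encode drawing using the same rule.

The shift depends on letter class: consonant m→w is +10, but vowel i→n is +5. Two shifts are in play — +5 for a/e/i/o/u, +10 for every other letter.
For drawing: d(cons)+10=n, r(cons)+10=b, a(vowel)+5=f, w(cons)+10=g, i(vowel)+5=n, n(cons)+10=x, g(cons)+10=q.

nbfgnxq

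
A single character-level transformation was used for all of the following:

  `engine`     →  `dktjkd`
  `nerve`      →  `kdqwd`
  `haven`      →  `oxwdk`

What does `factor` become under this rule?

Each letter's alphabet position (a=0..z=25) is mapped through 21·x+23 mod 26 — an affine cipher.
On factor: f(5)→21·5+23≡24=y; a(0)→21·0+23≡23=x; c(2)→21·2+23≡13=n; t(19)→21·19+23≡6=g; o(14)→21·14+23≡5=f; r(17)→21·17+23≡16=q (all mod 26).

yxngfq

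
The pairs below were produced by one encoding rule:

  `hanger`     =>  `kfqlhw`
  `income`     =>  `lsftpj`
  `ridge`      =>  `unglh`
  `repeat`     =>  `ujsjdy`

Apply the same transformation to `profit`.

swrkly

A repeating key of period 2 is used — shifts +3, +5 over and over.
On profit: p+3=s, r+5=w, o+3=r, f+5=k, i+3=l, t+5=y.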